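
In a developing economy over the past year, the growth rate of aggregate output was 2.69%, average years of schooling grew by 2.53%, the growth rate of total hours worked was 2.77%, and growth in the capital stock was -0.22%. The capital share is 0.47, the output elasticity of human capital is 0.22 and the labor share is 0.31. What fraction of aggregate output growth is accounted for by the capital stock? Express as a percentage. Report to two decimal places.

The capital stock contributed 0.47 × (-0.22) = -0.1034 pp.
Share of growth = -0.1034 / 2.69 × 100 = -3.8439%.

-3.84%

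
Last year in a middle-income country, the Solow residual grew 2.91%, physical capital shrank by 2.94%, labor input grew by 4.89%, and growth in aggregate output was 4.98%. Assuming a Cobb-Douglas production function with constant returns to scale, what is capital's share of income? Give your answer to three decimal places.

Capital's share of income is 0.360.

gY = gA + α·gK + (1−α)·gL, so gY − gA − gL = α(gK − gL).
4.98 − 2.91 − 4.89 = α × (-2.94 − 4.89).
-2.82 = -7.83 α, so α = 0.36015.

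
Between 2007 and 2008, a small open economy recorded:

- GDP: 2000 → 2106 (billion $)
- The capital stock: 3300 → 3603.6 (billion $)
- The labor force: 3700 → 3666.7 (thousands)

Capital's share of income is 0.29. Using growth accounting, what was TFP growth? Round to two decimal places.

TFP grew 3.27%.

GDP growth = (2106 − 2000) / 2000 = 5.3%.
The capital stock growth = (3603.6 − 3300) / 3300 = 9.2%.
The labor force growth = (3666.7 − 3700) / 3700 = -0.9%.
Labor's share = 1 − 0.29 = 0.71.
The capital stock: 0.29 × 9.2 = 2.668 pp.
The labor force: 0.71 × (-0.9) = -0.639 pp.
TFP growth = 5.3 − 2.029 = 3.271%.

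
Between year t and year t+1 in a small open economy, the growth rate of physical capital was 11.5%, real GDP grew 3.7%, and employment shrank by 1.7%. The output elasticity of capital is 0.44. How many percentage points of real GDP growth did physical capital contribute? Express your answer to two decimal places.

5.06

Contribution = share × growth = 0.44 × 11.5 = 5.06 pp.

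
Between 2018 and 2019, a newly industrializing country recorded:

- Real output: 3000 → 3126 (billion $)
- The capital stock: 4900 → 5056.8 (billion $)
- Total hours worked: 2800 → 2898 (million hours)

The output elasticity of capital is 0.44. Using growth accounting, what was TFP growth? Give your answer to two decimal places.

0.83%

Real output growth = (3126 − 3000) / 3000 = 4.2%.
The capital stock growth = (5056.8 − 4900) / 4900 = 3.2%.
Total hours worked growth = (2898 − 2800) / 2800 = 3.5%.
Labor's share = 1 − 0.44 = 0.56.
The capital stock: 0.44 × 3.2 = 1.408 pp.
Total hours worked: 0.56 × 3.5 = 1.96 pp.
TFP growth = 4.2 − 3.368 = 0.832%.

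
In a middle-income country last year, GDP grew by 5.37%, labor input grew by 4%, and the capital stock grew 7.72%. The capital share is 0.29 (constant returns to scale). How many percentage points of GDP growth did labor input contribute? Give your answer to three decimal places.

2.840 pp

Labor's share = 1 − 0.29 = 0.71.
Contribution = share × growth = 0.71 × 4 = 2.84 pp.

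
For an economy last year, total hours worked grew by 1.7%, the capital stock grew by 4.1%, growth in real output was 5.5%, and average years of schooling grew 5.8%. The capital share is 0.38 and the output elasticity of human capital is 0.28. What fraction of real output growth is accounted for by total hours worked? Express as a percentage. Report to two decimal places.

Labor's share = 1 − 0.38 − 0.28 = 0.34.
Total hours worked contributed 0.34 × 1.7 = 0.578 pp.
Share of growth = 0.578 / 5.5 × 100 = 10.5091%.

10.51%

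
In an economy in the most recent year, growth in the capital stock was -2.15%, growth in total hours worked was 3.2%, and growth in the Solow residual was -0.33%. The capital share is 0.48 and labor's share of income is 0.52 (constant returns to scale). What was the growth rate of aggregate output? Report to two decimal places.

0.30%

Labor's share = 1 − 0.48 = 0.52.
The capital stock: 0.48 × (-2.15) = -1.032 pp.
Total hours worked: 0.52 × 3.2 = 1.664 pp.
Output growth = -0.33 + 0.632 = 0.302%.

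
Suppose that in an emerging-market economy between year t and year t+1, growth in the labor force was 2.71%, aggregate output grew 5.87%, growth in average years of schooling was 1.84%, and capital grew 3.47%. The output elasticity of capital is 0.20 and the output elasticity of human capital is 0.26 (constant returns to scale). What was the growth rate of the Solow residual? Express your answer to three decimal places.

Labor's share = 1 − 0.2 − 0.26 = 0.54.
Capital: 0.2 × 3.47 = 0.694 pp.
Average years of schooling: 0.26 × 1.84 = 0.4784 pp.
The labor force: 0.54 × 2.71 = 1.4634 pp.
TFP growth = 5.87 − 2.6358 = 3.2342%.

3.234%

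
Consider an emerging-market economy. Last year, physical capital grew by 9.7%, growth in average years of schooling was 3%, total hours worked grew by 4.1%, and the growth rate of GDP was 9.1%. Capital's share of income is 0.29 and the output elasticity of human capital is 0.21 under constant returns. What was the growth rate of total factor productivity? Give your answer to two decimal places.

Labor's share = 1 − 0.29 − 0.21 = 0.5.
Physical capital: 0.29 × 9.7 = 2.813 pp.
Average years of schooling: 0.21 × 3 = 0.63 pp.
Total hours worked: 0.5 × 4.1 = 2.05 pp.
TFP growth = 9.1 − 5.493 = 3.607%.

Total factor productivity growth was 3.61%.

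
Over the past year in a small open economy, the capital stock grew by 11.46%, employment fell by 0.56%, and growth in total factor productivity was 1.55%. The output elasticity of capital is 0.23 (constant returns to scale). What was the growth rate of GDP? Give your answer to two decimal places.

Labor's share = 1 − 0.23 = 0.77.
The capital stock: 0.23 × 11.46 = 2.6358 pp.
Employment: 0.77 × (-0.56) = -0.4312 pp.
Output growth = 1.55 + 2.2046 = 3.7546%.

3.75%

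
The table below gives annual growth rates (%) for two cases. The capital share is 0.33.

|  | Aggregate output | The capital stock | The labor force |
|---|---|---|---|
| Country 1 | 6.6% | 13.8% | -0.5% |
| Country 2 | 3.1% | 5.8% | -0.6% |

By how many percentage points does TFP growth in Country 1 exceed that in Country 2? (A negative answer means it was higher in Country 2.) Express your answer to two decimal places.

Labor's share = 1 − 0.33 = 0.67.
Country 1: TFP = 6.6 − 4.554 + 0.335 = 2.381%.
Country 2: TFP = 3.1 − 1.914 + 0.402 = 1.588%.
Difference = 2.381 − (1.588) = 0.793 pp.

0.79 percentage points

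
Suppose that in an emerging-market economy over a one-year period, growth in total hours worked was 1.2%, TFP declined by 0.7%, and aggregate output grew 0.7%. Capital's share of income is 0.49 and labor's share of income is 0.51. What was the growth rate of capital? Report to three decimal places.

1.608%

Labor's share = 1 − 0.49 = 0.51.
gY = gA + 0.51×1.2 + 0.49×g.
0.49×g = 0.7 + 0.7 − 0.612 = 0.788.
g = 0.788 / 0.49 = 1.60816%.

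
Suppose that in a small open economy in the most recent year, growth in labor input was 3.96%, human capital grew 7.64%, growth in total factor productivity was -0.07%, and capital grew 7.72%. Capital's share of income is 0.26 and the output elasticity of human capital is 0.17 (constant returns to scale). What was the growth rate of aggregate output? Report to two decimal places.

Labor's share = 1 − 0.26 − 0.17 = 0.57.
Capital: 0.26 × 7.72 = 2.0072 pp.
Human capital: 0.17 × 7.64 = 1.2988 pp.
Labor input: 0.57 × 3.96 = 2.2572 pp.
Output growth = -0.07 + 5.5632 = 5.4932%.

Aggregate output grew 5.49%.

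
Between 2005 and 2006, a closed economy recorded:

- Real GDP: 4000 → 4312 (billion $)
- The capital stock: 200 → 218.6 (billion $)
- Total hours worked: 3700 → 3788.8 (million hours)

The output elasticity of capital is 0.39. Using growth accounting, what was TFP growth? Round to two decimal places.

Real GDP growth = (4312 − 4000) / 4000 = 7.8%.
The capital stock growth = (218.6 − 200) / 200 = 9.3%.
Total hours worked growth = (3788.8 − 3700) / 3700 = 2.4%.
Labor's share = 1 − 0.39 = 0.61.
The capital stock: 0.39 × 9.3 = 3.627 pp.
Total hours worked: 0.61 × 2.4 = 1.464 pp.
TFP growth = 7.8 − 5.091 = 2.709%.

TFP growth was 2.71%.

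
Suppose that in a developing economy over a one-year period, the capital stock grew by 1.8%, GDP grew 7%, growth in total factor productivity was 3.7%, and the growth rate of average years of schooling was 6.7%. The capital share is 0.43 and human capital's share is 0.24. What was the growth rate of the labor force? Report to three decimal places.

The labor force grew 2.782%.

Labor's share = 1 − 0.43 − 0.24 = 0.33.
gY = gA + 0.43×1.8 + 0.24×6.7 + 0.33×g.
0.33×g = 7 − 3.7 − 2.382 = 0.918.
g = 0.918 / 0.33 = 2.78182%.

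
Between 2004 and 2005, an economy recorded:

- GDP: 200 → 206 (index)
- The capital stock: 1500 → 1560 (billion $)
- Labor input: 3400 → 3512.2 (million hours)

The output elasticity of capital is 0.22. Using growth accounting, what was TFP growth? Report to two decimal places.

-0.45%

GDP growth = (206 − 200) / 200 = 3%.
The capital stock growth = (1560 − 1500) / 1500 = 4%.
Labor input growth = (3512.2 − 3400) / 3400 = 3.3%.
Labor's share = 1 − 0.22 = 0.78.
The capital stock: 0.22 × 4 = 0.88 pp.
Labor input: 0.78 × 3.3 = 2.574 pp.
TFP growth = 3 − 3.454 = -0.454%.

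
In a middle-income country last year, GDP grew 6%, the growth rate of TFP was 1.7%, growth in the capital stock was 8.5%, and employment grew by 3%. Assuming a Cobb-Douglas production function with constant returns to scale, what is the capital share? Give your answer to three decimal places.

gY = gA + α·gK + (1−α)·gL, so gY − gA − gL = α(gK − gL).
6 − 1.7 − 3 = α × (8.5 − 3).
1.3 = 5.5 α, so α = 0.23636.

0.236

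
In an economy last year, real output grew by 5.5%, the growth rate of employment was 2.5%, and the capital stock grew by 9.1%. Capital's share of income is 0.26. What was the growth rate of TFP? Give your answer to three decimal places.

Labor's share = 1 − 0.26 = 0.74.
The capital stock: 0.26 × 9.1 = 2.366 pp.
Employment: 0.74 × 2.5 = 1.85 pp.
TFP growth = 5.5 − 4.216 = 1.284%.

TFP growth was 1.284%.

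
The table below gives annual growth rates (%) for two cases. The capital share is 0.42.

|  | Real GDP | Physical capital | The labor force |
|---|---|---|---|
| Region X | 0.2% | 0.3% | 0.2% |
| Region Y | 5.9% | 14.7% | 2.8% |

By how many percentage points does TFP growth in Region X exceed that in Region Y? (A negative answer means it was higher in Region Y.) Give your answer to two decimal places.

Labor's share = 1 − 0.42 = 0.58.
Region X: TFP = 0.2 − 0.126 − 0.116 = -0.042%.
Region Y: TFP = 5.9 − 6.174 − 1.624 = -1.898%.
Difference = -0.042 − (-1.898) = 1.856 pp.

1.86 percentage points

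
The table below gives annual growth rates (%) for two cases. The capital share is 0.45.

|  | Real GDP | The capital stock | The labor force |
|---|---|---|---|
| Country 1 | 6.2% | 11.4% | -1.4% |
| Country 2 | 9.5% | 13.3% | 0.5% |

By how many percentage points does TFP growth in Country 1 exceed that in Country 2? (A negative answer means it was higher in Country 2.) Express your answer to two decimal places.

Labor's share = 1 − 0.45 = 0.55.
Country 1: TFP = 6.2 − 5.13 + 0.77 = 1.84%.
Country 2: TFP = 9.5 − 5.985 − 0.275 = 3.24%.
Difference = 1.84 − (3.24) = -1.4 pp.

-1.40 percentage points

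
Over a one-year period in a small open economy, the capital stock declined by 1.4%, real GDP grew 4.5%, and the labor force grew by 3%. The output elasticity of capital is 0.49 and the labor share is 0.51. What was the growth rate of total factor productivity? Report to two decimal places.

Labor's share = 1 − 0.49 = 0.51.
The capital stock: 0.49 × (-1.4) = -0.686 pp.
The labor force: 0.51 × 3 = 1.53 pp.
TFP growth = 4.5 − 0.844 = 3.656%.

3.66%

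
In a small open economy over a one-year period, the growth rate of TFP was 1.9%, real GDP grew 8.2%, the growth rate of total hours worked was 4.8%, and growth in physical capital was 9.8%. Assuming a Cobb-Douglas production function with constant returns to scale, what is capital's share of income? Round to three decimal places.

0.300

gY = gA + α·gK + (1−α)·gL, so gY − gA − gL = α(gK − gL).
8.2 − 1.9 − 4.8 = α × (9.8 − 4.8).
1.5 = 5 α, so α = 0.3.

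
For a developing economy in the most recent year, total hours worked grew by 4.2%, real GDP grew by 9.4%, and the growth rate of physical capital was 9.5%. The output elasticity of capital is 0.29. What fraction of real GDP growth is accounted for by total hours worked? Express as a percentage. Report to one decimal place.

Labor's share = 1 − 0.29 = 0.71.
Total hours worked contributed 0.71 × 4.2 = 2.982 pp.
Share of growth = 2.982 / 9.4 × 100 = 31.723%.

Total hours worked accounted for 31.7% of growth.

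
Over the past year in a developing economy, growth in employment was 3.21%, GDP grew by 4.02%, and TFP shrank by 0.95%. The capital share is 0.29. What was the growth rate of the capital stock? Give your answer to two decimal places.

9.28%

Labor's share = 1 − 0.29 = 0.71.
gY = gA + 0.71×3.21 + 0.29×g.
0.29×g = 4.02 + 0.95 − 2.2791 = 2.6909.
g = 2.6909 / 0.29 = 9.279%.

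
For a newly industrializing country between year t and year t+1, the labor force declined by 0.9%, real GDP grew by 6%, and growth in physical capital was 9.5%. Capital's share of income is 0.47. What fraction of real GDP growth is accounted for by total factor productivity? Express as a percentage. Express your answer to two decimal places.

Total factor productivity accounted for 33.53% of growth.

Labor's share = 1 − 0.47 = 0.53.
Physical capital: 0.47 × 9.5 = 4.465 pp.
The labor force: 0.53 × (-0.9) = -0.477 pp.
TFP growth = 6 − 3.988 = 2.012%.
TFP share of growth = 2.012 / 6 × 100 = 33.5333%.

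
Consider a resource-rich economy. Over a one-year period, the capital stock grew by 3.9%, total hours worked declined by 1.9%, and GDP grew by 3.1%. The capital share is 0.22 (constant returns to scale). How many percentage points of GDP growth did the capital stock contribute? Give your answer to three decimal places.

Contribution = share × growth = 0.22 × 3.9 = 0.858 pp.

0.858 percentage points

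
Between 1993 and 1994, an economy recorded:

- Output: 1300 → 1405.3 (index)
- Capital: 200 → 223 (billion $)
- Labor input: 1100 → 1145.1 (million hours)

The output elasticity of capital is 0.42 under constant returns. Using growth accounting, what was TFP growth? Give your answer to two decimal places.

Output growth = (1405.3 − 1300) / 1300 = 8.1%.
Capital growth = (223 − 200) / 200 = 11.5%.
Labor input growth = (1145.1 − 1100) / 1100 = 4.1%.
Labor's share = 1 − 0.42 = 0.58.
Capital: 0.42 × 11.5 = 4.83 pp.
Labor input: 0.58 × 4.1 = 2.378 pp.
TFP growth = 8.1 − 7.208 = 0.892%.

0.89%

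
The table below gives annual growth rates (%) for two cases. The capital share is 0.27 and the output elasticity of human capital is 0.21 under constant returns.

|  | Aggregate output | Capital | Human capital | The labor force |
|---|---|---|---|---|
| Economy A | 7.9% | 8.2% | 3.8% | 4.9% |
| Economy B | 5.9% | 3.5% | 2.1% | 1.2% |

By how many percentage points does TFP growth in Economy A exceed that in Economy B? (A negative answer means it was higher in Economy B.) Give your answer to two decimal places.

Labor's share = 1 − 0.27 − 0.21 = 0.52.
Economy A: TFP = 7.9 − 2.214 − 0.798 − 2.548 = 2.34%.
Economy B: TFP = 5.9 − 0.945 − 0.441 − 0.624 = 3.89%.
Difference = 2.34 − (3.89) = -1.55 pp.

-1.55 percentage points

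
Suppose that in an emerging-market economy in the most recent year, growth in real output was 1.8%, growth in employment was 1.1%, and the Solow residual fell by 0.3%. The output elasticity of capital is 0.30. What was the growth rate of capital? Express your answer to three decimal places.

4.433%

Labor's share = 1 − 0.3 = 0.7.
gY = gA + 0.7×1.1 + 0.3×g.
0.3×g = 1.8 + 0.3 − 0.77 = 1.33.
g = 1.33 / 0.3 = 4.43333%.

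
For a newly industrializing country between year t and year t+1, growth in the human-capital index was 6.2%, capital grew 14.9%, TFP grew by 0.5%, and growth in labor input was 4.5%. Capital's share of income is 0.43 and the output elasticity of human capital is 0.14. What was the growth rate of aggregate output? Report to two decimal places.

Aggregate output growth was 9.71%.

Labor's share = 1 − 0.43 − 0.14 = 0.43.
Capital: 0.43 × 14.9 = 6.407 pp.
The human-capital index: 0.14 × 6.2 = 0.868 pp.
Labor input: 0.43 × 4.5 = 1.935 pp.
Output growth = 0.5 + 9.21 = 9.71%.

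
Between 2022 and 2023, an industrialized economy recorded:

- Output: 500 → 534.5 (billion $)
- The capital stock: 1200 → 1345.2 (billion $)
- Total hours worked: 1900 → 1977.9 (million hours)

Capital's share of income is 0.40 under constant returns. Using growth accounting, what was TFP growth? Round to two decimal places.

Output growth = (534.5 − 500) / 500 = 6.9%.
The capital stock growth = (1345.2 − 1200) / 1200 = 12.1%.
Total hours worked growth = (1977.9 − 1900) / 1900 = 4.1%.
Labor's share = 1 − 0.4 = 0.6.
The capital stock: 0.4 × 12.1 = 4.84 pp.
Total hours worked: 0.6 × 4.1 = 2.46 pp.
TFP growth = 6.9 − 7.3 = -0.4%.

-0.40%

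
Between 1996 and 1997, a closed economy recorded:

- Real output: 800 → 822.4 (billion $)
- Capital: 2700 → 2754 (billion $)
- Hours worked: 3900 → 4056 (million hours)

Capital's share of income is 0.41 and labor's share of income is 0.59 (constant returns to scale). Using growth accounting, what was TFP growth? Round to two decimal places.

Real output growth = (822.4 − 800) / 800 = 2.8%.
Capital growth = (2754 − 2700) / 2700 = 2%.
Hours worked growth = (4056 − 3900) / 3900 = 4%.
Labor's share = 1 − 0.41 = 0.59.
Capital: 0.41 × 2 = 0.82 pp.
Hours worked: 0.59 × 4 = 2.36 pp.
TFP growth = 2.8 − 3.18 = -0.38%.

-0.38%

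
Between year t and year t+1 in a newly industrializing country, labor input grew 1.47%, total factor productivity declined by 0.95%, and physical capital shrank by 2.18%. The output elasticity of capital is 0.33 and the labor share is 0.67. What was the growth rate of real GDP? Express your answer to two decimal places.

Labor's share = 1 − 0.33 = 0.67.
Physical capital: 0.33 × (-2.18) = -0.7194 pp.
Labor input: 0.67 × 1.47 = 0.9849 pp.
Output growth = -0.95 + 0.2655 = -0.6845%.

-0.68%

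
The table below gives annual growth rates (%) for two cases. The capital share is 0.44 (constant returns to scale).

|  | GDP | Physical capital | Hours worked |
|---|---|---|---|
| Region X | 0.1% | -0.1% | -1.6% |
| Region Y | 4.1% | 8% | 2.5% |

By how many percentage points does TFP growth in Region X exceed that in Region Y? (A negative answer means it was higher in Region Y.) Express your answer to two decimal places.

1.86 percentage points

Labor's share = 1 − 0.44 = 0.56.
Region X: TFP = 0.1 + 0.044 + 0.896 = 1.04%.
Region Y: TFP = 4.1 − 3.52 − 1.4 = -0.82%.
Difference = 1.04 − (-0.82) = 1.86 pp.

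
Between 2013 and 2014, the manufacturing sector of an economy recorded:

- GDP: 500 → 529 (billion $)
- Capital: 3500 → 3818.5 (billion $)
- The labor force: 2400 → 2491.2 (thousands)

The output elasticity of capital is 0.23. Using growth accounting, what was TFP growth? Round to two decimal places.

TFP grew 0.78%.

GDP growth = (529 − 500) / 500 = 5.8%.
Capital growth = (3818.5 − 3500) / 3500 = 9.1%.
The labor force growth = (2491.2 − 2400) / 2400 = 3.8%.
Labor's share = 1 − 0.23 = 0.77.
Capital: 0.23 × 9.1 = 2.093 pp.
The labor force: 0.77 × 3.8 = 2.926 pp.
TFP growth = 5.8 − 5.019 = 0.781%.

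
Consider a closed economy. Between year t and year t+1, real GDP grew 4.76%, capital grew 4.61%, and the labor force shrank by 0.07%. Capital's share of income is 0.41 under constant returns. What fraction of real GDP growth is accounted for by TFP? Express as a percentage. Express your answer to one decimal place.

61.2%

Labor's share = 1 − 0.41 = 0.59.
Capital: 0.41 × 4.61 = 1.8901 pp.
The labor force: 0.59 × (-0.07) = -0.0413 pp.
TFP growth = 4.76 − 1.8488 = 2.9112%.
TFP share of growth = 2.9112 / 4.76 × 100 = 61.16%.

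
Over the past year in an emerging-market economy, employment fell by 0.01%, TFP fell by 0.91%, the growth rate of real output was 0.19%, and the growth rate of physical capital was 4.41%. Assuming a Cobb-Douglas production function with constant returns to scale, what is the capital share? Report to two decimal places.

gY = gA + α·gK + (1−α)·gL, so gY − gA − gL = α(gK − gL).
0.19 + 0.91 + 0.01 = α × (4.41 − (-0.01)).
1.11 = 4.42 α, so α = 0.2511.

α = 0.25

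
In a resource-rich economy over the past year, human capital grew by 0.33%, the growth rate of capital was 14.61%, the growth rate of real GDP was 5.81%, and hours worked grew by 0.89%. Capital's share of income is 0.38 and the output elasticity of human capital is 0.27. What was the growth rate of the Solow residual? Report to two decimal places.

-0.14%

Labor's share = 1 − 0.38 − 0.27 = 0.35.
Capital: 0.38 × 14.61 = 5.5518 pp.
Human capital: 0.27 × 0.33 = 0.0891 pp.
Hours worked: 0.35 × 0.89 = 0.3115 pp.
TFP growth = 5.81 − 5.9524 = -0.1424%.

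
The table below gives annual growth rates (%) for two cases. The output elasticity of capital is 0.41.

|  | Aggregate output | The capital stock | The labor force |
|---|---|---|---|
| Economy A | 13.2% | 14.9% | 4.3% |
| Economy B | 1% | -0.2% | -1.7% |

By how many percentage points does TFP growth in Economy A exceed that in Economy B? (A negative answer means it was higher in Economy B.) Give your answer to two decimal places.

Labor's share = 1 − 0.41 = 0.59.
Economy A: TFP = 13.2 − 6.109 − 2.537 = 4.554%.
Economy B: TFP = 1 + 0.082 + 1.003 = 2.085%.
Difference = 4.554 − (2.085) = 2.469 pp.

2.47 percentage points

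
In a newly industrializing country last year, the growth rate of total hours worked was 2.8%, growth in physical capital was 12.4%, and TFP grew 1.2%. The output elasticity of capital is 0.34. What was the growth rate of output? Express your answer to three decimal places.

7.264%

Labor's share = 1 − 0.34 = 0.66.
Physical capital: 0.34 × 12.4 = 4.216 pp.
Total hours worked: 0.66 × 2.8 = 1.848 pp.
Output growth = 1.2 + 6.064 = 7.264%.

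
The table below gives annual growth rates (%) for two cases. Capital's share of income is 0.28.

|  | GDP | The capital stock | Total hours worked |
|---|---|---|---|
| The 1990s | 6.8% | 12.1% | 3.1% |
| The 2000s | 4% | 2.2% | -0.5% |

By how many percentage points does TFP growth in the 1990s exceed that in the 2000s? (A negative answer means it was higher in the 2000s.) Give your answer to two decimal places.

Labor's share = 1 − 0.28 = 0.72.
The 1990s: TFP = 6.8 − 3.388 − 2.232 = 1.18%.
The 2000s: TFP = 4 − 0.616 + 0.36 = 3.744%.
Difference = 1.18 − (3.744) = -2.564 pp.

-2.56 percentage points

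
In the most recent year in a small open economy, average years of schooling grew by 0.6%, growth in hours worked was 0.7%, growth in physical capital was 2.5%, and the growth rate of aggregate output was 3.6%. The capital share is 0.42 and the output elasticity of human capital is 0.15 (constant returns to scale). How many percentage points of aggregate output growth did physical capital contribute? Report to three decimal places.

1.050 pp

Contribution = share × growth = 0.42 × 2.5 = 1.05 pp.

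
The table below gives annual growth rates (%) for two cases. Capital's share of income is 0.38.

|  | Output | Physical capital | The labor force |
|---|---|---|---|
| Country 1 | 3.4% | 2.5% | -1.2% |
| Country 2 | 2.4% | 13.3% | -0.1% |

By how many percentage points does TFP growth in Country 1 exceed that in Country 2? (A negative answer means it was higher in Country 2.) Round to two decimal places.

5.79 percentage points

Labor's share = 1 − 0.38 = 0.62.
Country 1: TFP = 3.4 − 0.95 + 0.744 = 3.194%.
Country 2: TFP = 2.4 − 5.054 + 0.062 = -2.592%.
Difference = 3.194 − (-2.592) = 5.786 pp.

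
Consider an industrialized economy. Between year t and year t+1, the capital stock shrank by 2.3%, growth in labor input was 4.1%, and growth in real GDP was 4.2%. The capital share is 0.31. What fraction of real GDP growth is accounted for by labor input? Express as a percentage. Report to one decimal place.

Labor's share = 1 − 0.31 = 0.69.
Labor input contributed 0.69 × 4.1 = 2.829 pp.
Share of growth = 2.829 / 4.2 × 100 = 67.357%.

Labor input accounted for 67.4% of growth.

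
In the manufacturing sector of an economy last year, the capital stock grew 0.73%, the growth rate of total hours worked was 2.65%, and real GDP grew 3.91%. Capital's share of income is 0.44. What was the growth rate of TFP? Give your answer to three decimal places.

Labor's share = 1 − 0.44 = 0.56.
The capital stock: 0.44 × 0.73 = 0.3212 pp.
Total hours worked: 0.56 × 2.65 = 1.484 pp.
TFP growth = 3.91 − 1.8052 = 2.1048%.

2.105%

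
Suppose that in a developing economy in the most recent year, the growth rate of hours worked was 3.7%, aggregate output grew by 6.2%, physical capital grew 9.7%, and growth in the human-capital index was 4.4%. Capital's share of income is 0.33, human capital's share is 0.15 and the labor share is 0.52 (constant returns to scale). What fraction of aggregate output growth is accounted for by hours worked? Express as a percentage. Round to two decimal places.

Labor's share = 1 − 0.33 − 0.15 = 0.52.
Hours worked contributed 0.52 × 3.7 = 1.924 pp.
Share of growth = 1.924 / 6.2 × 100 = 31.0323%.

31.03%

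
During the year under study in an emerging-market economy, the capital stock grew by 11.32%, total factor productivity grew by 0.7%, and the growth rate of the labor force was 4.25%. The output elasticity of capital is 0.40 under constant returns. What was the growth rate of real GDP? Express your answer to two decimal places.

Labor's share = 1 − 0.4 = 0.6.
The capital stock: 0.4 × 11.32 = 4.528 pp.
The labor force: 0.6 × 4.25 = 2.55 pp.
Output growth = 0.7 + 7.078 = 7.778%.

Real GDP grew 7.78%.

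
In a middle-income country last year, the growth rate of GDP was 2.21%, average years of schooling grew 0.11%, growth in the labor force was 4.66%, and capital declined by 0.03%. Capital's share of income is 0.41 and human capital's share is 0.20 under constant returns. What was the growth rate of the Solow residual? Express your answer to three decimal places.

Labor's share = 1 − 0.41 − 0.2 = 0.39.
Capital: 0.41 × (-0.03) = -0.0123 pp.
Average years of schooling: 0.2 × 0.11 = 0.022 pp.
The labor force: 0.39 × 4.66 = 1.8174 pp.
TFP growth = 2.21 − 1.8271 = 0.3829%.

0.383%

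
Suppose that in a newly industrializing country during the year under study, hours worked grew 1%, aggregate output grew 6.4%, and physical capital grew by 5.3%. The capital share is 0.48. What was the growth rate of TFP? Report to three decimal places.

3.336%

Labor's share = 1 − 0.48 = 0.52.
Physical capital: 0.48 × 5.3 = 2.544 pp.
Hours worked: 0.52 × 1 = 0.52 pp.
TFP growth = 6.4 − 3.064 = 3.336%.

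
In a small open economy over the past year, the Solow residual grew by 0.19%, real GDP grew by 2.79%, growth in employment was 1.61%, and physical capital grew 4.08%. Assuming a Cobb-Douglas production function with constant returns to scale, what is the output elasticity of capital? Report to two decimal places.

0.40

gY = gA + α·gK + (1−α)·gL, so gY − gA − gL = α(gK − gL).
2.79 − 0.19 − 1.61 = α × (4.08 − 1.61).
0.99 = 2.47 α, so α = 0.4008.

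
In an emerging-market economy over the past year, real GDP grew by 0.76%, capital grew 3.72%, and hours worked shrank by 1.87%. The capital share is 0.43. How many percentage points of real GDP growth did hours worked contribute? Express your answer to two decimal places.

-1.07 pp

Labor's share = 1 − 0.43 = 0.57.
Contribution = share × growth = 0.57 × (-1.87) = -1.0659 pp.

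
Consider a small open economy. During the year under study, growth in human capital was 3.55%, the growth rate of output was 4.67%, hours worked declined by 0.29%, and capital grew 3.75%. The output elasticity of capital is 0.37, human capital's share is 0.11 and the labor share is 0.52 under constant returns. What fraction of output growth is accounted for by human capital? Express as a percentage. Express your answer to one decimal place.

8.4%

Human capital contributed 0.11 × 3.55 = 0.3905 pp.
Share of growth = 0.3905 / 4.67 × 100 = 8.362%.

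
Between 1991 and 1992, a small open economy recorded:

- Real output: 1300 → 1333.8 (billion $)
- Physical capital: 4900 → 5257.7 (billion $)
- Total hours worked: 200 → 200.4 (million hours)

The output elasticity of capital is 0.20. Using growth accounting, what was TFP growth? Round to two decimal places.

0.98%

Real output growth = (1333.8 − 1300) / 1300 = 2.6%.
Physical capital growth = (5257.7 − 4900) / 4900 = 7.3%.
Total hours worked growth = (200.4 − 200) / 200 = 0.2%.
Labor's share = 1 − 0.2 = 0.8.
Physical capital: 0.2 × 7.3 = 1.46 pp.
Total hours worked: 0.8 × 0.2 = 0.16 pp.
TFP growth = 2.6 − 1.62 = 0.98%.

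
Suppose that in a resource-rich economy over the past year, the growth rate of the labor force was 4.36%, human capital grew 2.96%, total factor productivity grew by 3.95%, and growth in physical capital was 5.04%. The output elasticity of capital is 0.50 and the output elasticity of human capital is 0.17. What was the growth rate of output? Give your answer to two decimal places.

Labor's share = 1 − 0.5 − 0.17 = 0.33.
Physical capital: 0.5 × 5.04 = 2.52 pp.
Human capital: 0.17 × 2.96 = 0.5032 pp.
The labor force: 0.33 × 4.36 = 1.4388 pp.
Output growth = 3.95 + 4.462 = 8.412%.

8.41%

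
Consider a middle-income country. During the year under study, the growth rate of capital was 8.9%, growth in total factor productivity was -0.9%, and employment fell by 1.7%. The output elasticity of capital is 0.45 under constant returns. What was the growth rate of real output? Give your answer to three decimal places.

Labor's share = 1 − 0.45 = 0.55.
Capital: 0.45 × 8.9 = 4.005 pp.
Employment: 0.55 × (-1.7) = -0.935 pp.
Output growth = -0.9 + 3.07 = 2.17%.

Real output growth was 2.170%.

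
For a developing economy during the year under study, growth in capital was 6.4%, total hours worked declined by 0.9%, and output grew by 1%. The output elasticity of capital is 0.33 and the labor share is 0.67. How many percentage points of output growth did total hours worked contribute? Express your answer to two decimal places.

Labor's share = 1 − 0.33 = 0.67.
Contribution = share × growth = 0.67 × (-0.9) = -0.603 pp.

-0.60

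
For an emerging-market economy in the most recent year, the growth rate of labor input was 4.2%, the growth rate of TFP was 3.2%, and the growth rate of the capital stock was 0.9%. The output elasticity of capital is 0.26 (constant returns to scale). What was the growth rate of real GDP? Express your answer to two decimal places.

Real GDP grew 6.54%.

Labor's share = 1 − 0.26 = 0.74.
The capital stock: 0.26 × 0.9 = 0.234 pp.
Labor input: 0.74 × 4.2 = 3.108 pp.
Output growth = 3.2 + 3.342 = 6.542%.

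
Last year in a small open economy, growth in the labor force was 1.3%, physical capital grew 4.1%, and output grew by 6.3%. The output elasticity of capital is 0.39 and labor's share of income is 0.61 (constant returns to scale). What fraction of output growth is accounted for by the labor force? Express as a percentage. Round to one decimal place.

Labor's share = 1 − 0.39 = 0.61.
The labor force contributed 0.61 × 1.3 = 0.793 pp.
Share of growth = 0.793 / 6.3 × 100 = 12.587%.

The labor force accounted for 12.6% of growth.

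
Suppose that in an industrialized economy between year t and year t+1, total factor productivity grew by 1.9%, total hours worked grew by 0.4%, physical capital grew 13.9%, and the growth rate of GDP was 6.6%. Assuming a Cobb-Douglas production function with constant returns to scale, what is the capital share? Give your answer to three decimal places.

gY = gA + α·gK + (1−α)·gL, so gY − gA − gL = α(gK − gL).
6.6 − 1.9 − 0.4 = α × (13.9 − 0.4).
4.3 = 13.5 α, so α = 0.31852.

The capital share is 0.319.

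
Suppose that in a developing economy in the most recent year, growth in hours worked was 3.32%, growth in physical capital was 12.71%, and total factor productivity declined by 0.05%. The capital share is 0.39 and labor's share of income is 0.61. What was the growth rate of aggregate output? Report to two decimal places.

6.93%

Labor's share = 1 − 0.39 = 0.61.
Physical capital: 0.39 × 12.71 = 4.9569 pp.
Hours worked: 0.61 × 3.32 = 2.0252 pp.
Output growth = -0.05 + 6.9821 = 6.9321%.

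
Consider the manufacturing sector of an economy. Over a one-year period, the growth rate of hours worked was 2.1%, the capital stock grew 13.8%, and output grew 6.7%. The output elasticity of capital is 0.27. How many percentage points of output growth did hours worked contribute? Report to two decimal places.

1.53

Labor's share = 1 − 0.27 = 0.73.
Contribution = share × growth = 0.73 × 2.1 = 1.533 pp.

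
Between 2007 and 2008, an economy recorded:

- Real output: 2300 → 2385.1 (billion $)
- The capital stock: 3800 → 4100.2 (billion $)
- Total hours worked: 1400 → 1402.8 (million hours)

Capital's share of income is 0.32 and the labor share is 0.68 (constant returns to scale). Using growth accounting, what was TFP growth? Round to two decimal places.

Real output growth = (2385.1 − 2300) / 2300 = 3.7%.
The capital stock growth = (4100.2 − 3800) / 3800 = 7.9%.
Total hours worked growth = (1402.8 − 1400) / 1400 = 0.2%.
Labor's share = 1 − 0.32 = 0.68.
The capital stock: 0.32 × 7.9 = 2.528 pp.
Total hours worked: 0.68 × 0.2 = 0.136 pp.
TFP growth = 3.7 − 2.664 = 1.036%.

1.04%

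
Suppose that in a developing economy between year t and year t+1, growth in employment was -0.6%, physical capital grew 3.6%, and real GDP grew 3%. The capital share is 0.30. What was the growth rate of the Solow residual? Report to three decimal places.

Labor's share = 1 − 0.3 = 0.7.
Physical capital: 0.3 × 3.6 = 1.08 pp.
Employment: 0.7 × (-0.6) = -0.42 pp.
TFP growth = 3 − 0.66 = 2.34%.

2.340%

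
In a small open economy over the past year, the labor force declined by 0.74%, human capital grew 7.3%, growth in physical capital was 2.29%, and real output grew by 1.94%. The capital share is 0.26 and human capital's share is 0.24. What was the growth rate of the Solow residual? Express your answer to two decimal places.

Labor's share = 1 − 0.26 − 0.24 = 0.5.
Physical capital: 0.26 × 2.29 = 0.5954 pp.
Human capital: 0.24 × 7.3 = 1.752 pp.
The labor force: 0.5 × (-0.74) = -0.37 pp.
TFP growth = 1.94 − 1.9774 = -0.0374%.

-0.04%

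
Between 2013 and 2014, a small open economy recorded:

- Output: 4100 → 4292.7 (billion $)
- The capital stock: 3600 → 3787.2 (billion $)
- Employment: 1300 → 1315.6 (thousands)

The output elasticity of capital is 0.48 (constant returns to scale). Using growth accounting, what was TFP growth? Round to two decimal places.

1.58%

Output growth = (4292.7 − 4100) / 4100 = 4.7%.
The capital stock growth = (3787.2 − 3600) / 3600 = 5.2%.
Employment growth = (1315.6 − 1300) / 1300 = 1.2%.
Labor's share = 1 − 0.48 = 0.52.
The capital stock: 0.48 × 5.2 = 2.496 pp.
Employment: 0.52 × 1.2 = 0.624 pp.
TFP growth = 4.7 − 3.12 = 1.58%.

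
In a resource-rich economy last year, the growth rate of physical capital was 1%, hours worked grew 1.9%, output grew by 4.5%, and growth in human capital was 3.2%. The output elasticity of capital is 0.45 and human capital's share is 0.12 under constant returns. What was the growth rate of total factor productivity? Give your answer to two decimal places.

2.85%

Labor's share = 1 − 0.45 − 0.12 = 0.43.
Physical capital: 0.45 × 1 = 0.45 pp.
Human capital: 0.12 × 3.2 = 0.384 pp.
Hours worked: 0.43 × 1.9 = 0.817 pp.
TFP growth = 4.5 − 1.651 = 2.849%.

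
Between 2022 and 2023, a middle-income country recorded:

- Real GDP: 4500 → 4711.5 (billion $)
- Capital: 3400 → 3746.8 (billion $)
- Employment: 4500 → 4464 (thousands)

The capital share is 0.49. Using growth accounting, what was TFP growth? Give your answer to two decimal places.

Real GDP growth = (4711.5 − 4500) / 4500 = 4.7%.
Capital growth = (3746.8 − 3400) / 3400 = 10.2%.
Employment growth = (4464 − 4500) / 4500 = -0.8%.
Labor's share = 1 − 0.49 = 0.51.
Capital: 0.49 × 10.2 = 4.998 pp.
Employment: 0.51 × (-0.8) = -0.408 pp.
TFP growth = 4.7 − 4.59 = 0.11%.

0.11%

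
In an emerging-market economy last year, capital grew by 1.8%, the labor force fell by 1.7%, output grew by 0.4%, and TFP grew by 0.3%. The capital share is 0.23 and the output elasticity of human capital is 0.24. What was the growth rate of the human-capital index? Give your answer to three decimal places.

Labor's share = 1 − 0.23 − 0.24 = 0.53.
gY = gA + 0.23×1.8 + 0.53×(-1.7) + 0.24×g.
0.24×g = 0.4 − 0.3 + 0.487 = 0.587.
g = 0.587 / 0.24 = 2.44583%.

2.446%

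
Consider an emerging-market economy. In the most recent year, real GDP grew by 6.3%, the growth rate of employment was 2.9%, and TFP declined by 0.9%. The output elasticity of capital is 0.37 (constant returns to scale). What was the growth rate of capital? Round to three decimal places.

Labor's share = 1 − 0.37 = 0.63.
gY = gA + 0.63×2.9 + 0.37×g.
0.37×g = 6.3 + 0.9 − 1.827 = 5.373.
g = 5.373 / 0.37 = 14.52162%.

Capital grew 14.522%.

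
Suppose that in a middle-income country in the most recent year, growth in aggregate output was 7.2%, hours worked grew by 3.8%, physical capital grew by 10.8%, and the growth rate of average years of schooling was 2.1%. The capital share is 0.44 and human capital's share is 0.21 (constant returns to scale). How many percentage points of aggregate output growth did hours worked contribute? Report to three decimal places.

Labor's share = 1 − 0.44 − 0.21 = 0.35.
Contribution = share × growth = 0.35 × 3.8 = 1.33 pp.

1.330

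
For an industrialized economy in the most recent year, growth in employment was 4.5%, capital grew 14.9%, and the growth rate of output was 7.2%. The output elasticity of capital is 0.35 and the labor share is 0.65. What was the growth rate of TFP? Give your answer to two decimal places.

-0.94%

Labor's share = 1 − 0.35 = 0.65.
Capital: 0.35 × 14.9 = 5.215 pp.
Employment: 0.65 × 4.5 = 2.925 pp.
TFP growth = 7.2 − 8.14 = -0.94%.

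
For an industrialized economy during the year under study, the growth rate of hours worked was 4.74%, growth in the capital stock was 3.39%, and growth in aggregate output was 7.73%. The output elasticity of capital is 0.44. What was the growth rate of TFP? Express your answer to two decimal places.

TFP grew 3.58%.

Labor's share = 1 − 0.44 = 0.56.
The capital stock: 0.44 × 3.39 = 1.4916 pp.
Hours worked: 0.56 × 4.74 = 2.6544 pp.
TFP growth = 7.73 − 4.146 = 3.584%.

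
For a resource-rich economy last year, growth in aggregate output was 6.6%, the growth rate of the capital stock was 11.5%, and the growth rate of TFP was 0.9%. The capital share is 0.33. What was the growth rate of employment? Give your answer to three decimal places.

2.843%

Labor's share = 1 − 0.33 = 0.67.
gY = gA + 0.33×11.5 + 0.67×g.
0.67×g = 6.6 − 0.9 − 3.795 = 1.905.
g = 1.905 / 0.67 = 2.84328%.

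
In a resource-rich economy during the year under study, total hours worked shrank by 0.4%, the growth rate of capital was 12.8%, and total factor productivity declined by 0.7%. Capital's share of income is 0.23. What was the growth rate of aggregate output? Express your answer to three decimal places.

Aggregate output growth was 1.936%.

Labor's share = 1 − 0.23 = 0.77.
Capital: 0.23 × 12.8 = 2.944 pp.
Total hours worked: 0.77 × (-0.4) = -0.308 pp.
Output growth = -0.7 + 2.636 = 1.936%.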